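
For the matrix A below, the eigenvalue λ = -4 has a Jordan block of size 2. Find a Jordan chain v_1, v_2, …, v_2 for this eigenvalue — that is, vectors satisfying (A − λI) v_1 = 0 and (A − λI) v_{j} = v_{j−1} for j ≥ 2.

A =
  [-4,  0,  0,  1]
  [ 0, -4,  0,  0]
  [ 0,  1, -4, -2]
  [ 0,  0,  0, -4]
A Jordan chain for λ = -4 of length 2:
v_1 = (0, 0, 1, 0)ᵀ
v_2 = (0, 1, 0, 0)ᵀ

Let N = A − (-4)·I. We want v_2 with N^2 v_2 = 0 but N^1 v_2 ≠ 0; then v_{j-1} := N · v_j for j = 2, …, 2.

Pick v_2 = (0, 1, 0, 0)ᵀ.
Then v_1 = N · v_2 = (0, 0, 1, 0)ᵀ.

Sanity check: (A − (-4)·I) v_1 = (0, 0, 0, 0)ᵀ = 0. ✓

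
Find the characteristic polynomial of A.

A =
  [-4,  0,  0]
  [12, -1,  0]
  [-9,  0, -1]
x^3 + 6*x^2 + 9*x + 4

Expanding det(x·I − A) (e.g. by cofactor expansion or by noting that A is similar to its Jordan form J, which has the same characteristic polynomial as A) gives
  χ_A(x) = x^3 + 6*x^2 + 9*x + 4
which factors as (x + 1)^2*(x + 4). The eigenvalues (with algebraic multiplicities) are λ = -4 with multiplicity 1, λ = -1 with multiplicity 2.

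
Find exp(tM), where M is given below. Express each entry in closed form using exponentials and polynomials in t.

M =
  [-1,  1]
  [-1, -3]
e^{tM} =
  [t*exp(-2*t) + exp(-2*t), t*exp(-2*t)]
  [-t*exp(-2*t), -t*exp(-2*t) + exp(-2*t)]

Strategy: write M = P · J · P⁻¹ where J is a Jordan canonical form, so e^{tM} = P · e^{tJ} · P⁻¹, and e^{tJ} can be computed block-by-block.

M has Jordan form
J =
  [-2,  1]
  [ 0, -2]
(up to reordering of blocks).

Per-block formulas:
  For a 2×2 Jordan block J_2(-2): exp(t · J_2(-2)) = e^(-2t)·(I + t·N), where N is the 2×2 nilpotent shift.

After assembling e^{tJ} and conjugating by P, we get:

e^{tM} =
  [t*exp(-2*t) + exp(-2*t), t*exp(-2*t)]
  [-t*exp(-2*t), -t*exp(-2*t) + exp(-2*t)]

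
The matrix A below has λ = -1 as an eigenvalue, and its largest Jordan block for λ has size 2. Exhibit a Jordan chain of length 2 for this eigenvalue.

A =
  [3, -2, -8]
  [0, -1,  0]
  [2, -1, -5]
A Jordan chain for λ = -1 of length 2:
v_1 = (4, 0, 2)ᵀ
v_2 = (1, 0, 0)ᵀ

Let N = A − (-1)·I. We want v_2 with N^2 v_2 = 0 but N^1 v_2 ≠ 0; then v_{j-1} := N · v_j for j = 2, …, 2.

Pick v_2 = (1, 0, 0)ᵀ.
Then v_1 = N · v_2 = (4, 0, 2)ᵀ.

Sanity check: (A − (-1)·I) v_1 = (0, 0, 0)ᵀ = 0. ✓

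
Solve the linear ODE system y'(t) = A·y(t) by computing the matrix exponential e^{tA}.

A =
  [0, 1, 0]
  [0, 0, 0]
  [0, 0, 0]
e^{tA} =
  [1, t, 0]
  [0, 1, 0]
  [0, 0, 1]

Strategy: write A = P · J · P⁻¹ where J is a Jordan canonical form, so e^{tA} = P · e^{tJ} · P⁻¹, and e^{tJ} can be computed block-by-block.

A has Jordan form
J =
  [0, 1, 0]
  [0, 0, 0]
  [0, 0, 0]
(up to reordering of blocks).

Per-block formulas:
  For a 2×2 Jordan block J_2(0): exp(t · J_2(0)) = e^(0t)·(I + t·N), where N is the 2×2 nilpotent shift.
  For a 1×1 block at λ = 0: exp(t · [0]) = [e^(0t)].

After assembling e^{tJ} and conjugating by P, we get:

e^{tA} =
  [1, t, 0]
  [0, 1, 0]
  [0, 0, 1]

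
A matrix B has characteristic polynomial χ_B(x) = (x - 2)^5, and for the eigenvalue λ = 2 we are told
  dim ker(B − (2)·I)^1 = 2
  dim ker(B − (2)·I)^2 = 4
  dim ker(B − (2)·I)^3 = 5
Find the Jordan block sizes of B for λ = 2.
Block sizes for λ = 2: [3, 2]

From the dimensions of kernels of powers, the number of Jordan blocks of size at least j is d_j − d_{j−1} where d_j = dim ker(N^j) (with d_0 = 0). Computing the differences gives [2, 2, 1].
The number of blocks of size exactly k is (#blocks of size ≥ k) − (#blocks of size ≥ k + 1), so the partition is: 1 block(s) of size 2, 1 block(s) of size 3.
In nonincreasing order the block sizes are [3, 2].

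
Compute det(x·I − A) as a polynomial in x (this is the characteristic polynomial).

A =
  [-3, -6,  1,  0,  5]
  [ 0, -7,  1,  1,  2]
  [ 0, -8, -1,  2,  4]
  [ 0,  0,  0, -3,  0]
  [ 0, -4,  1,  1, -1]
x^5 + 15*x^4 + 90*x^3 + 270*x^2 + 405*x + 243

Expanding det(x·I − A) (e.g. by cofactor expansion or by noting that A is similar to its Jordan form J, which has the same characteristic polynomial as A) gives
  χ_A(x) = x^5 + 15*x^4 + 90*x^3 + 270*x^2 + 405*x + 243
which factors as (x + 3)^5. The eigenvalues (with algebraic multiplicities) are λ = -3 with multiplicity 5.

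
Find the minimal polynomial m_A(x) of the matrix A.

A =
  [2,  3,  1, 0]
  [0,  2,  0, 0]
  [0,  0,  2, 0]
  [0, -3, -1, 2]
x^2 - 4*x + 4

The characteristic polynomial is χ_A(x) = (x - 2)^4, so the eigenvalues are known. The minimal polynomial is
  m_A(x) = Π_λ (x − λ)^{k_λ}
where k_λ is the size of the *largest* Jordan block for λ (equivalently, the smallest k with (A − λI)^k v = 0 for every generalised eigenvector v of λ).

  λ = 2: largest Jordan block has size 2, contributing (x − 2)^2

So m_A(x) = (x - 2)^2 = x^2 - 4*x + 4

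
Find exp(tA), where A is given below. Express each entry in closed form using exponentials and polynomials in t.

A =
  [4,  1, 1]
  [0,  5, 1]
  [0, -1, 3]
e^{tA} =
  [exp(4*t), t*exp(4*t), t*exp(4*t)]
  [0, t*exp(4*t) + exp(4*t), t*exp(4*t)]
  [0, -t*exp(4*t), -t*exp(4*t) + exp(4*t)]

Strategy: write A = P · J · P⁻¹ where J is a Jordan canonical form, so e^{tA} = P · e^{tJ} · P⁻¹, and e^{tJ} can be computed block-by-block.

A has Jordan form
J =
  [4, 1, 0]
  [0, 4, 0]
  [0, 0, 4]
(up to reordering of blocks).

Per-block formulas:
  For a 1×1 block at λ = 4: exp(t · [4]) = [e^(4t)].
  For a 2×2 Jordan block J_2(4): exp(t · J_2(4)) = e^(4t)·(I + t·N), where N is the 2×2 nilpotent shift.

After assembling e^{tJ} and conjugating by P, we get:

e^{tA} =
  [exp(4*t), t*exp(4*t), t*exp(4*t)]
  [0, t*exp(4*t) + exp(4*t), t*exp(4*t)]
  [0, -t*exp(4*t), -t*exp(4*t) + exp(4*t)]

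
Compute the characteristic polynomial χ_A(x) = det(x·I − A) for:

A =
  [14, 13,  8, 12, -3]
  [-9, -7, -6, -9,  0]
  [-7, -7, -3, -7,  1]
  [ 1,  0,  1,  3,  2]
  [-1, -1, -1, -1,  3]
x^5 - 10*x^4 + 40*x^3 - 80*x^2 + 80*x - 32

Expanding det(x·I − A) (e.g. by cofactor expansion or by noting that A is similar to its Jordan form J, which has the same characteristic polynomial as A) gives
  χ_A(x) = x^5 - 10*x^4 + 40*x^3 - 80*x^2 + 80*x - 32
which factors as (x - 2)^5. The eigenvalues (with algebraic multiplicities) are λ = 2 with multiplicity 5.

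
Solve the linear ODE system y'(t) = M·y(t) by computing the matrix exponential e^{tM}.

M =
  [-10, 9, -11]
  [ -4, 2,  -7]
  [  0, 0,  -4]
e^{tM} =
  [-6*t*exp(-4*t) + exp(-4*t), 9*t*exp(-4*t), 3*t^2*exp(-4*t)/2 - 11*t*exp(-4*t)]
  [-4*t*exp(-4*t), 6*t*exp(-4*t) + exp(-4*t), t^2*exp(-4*t) - 7*t*exp(-4*t)]
  [0, 0, exp(-4*t)]

Strategy: write M = P · J · P⁻¹ where J is a Jordan canonical form, so e^{tM} = P · e^{tJ} · P⁻¹, and e^{tJ} can be computed block-by-block.

M has Jordan form
J =
  [-4,  1,  0]
  [ 0, -4,  1]
  [ 0,  0, -4]
(up to reordering of blocks).

Per-block formulas:
  For a 3×3 Jordan block J_3(-4): exp(t · J_3(-4)) = e^(-4t)·(I + t·N + (t^2/2)·N^2), where N is the 3×3 nilpotent shift.

After assembling e^{tJ} and conjugating by P, we get:

e^{tM} =
  [-6*t*exp(-4*t) + exp(-4*t), 9*t*exp(-4*t), 3*t^2*exp(-4*t)/2 - 11*t*exp(-4*t)]
  [-4*t*exp(-4*t), 6*t*exp(-4*t) + exp(-4*t), t^2*exp(-4*t) - 7*t*exp(-4*t)]
  [0, 0, exp(-4*t)]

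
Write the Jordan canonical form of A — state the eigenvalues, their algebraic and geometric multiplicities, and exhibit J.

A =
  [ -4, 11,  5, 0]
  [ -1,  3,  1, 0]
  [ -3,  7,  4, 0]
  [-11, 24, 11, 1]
J_3(1) ⊕ J_1(1)

The characteristic polynomial is
  det(x·I − A) = x^4 - 4*x^3 + 6*x^2 - 4*x + 1 = (x - 1)^4

Eigenvalues and multiplicities (the geometric multiplicity of λ is n − rank(A − λI), which equals the number of Jordan blocks for λ):
  λ = 1: algebraic multiplicity = 4, geometric multiplicity = 2

Determining the block sizes for each eigenvalue:
  λ = 1: with am = 4 and gm = 2, the partition is not yet determined (e.g. several partitions of 4 into 2 parts exist). Let N = A − (1)·I. Computing rank(N^1) = 2, rank(N^2) = 1, rank(N^3) = 0; the number of blocks of size ≥ j is rank(N^{j−1}) − rank(N^j), giving [2, 1, 1]. So we have 1 block(s) of size 3, 1 block(s) of size 1 → block sizes [3, 1]

Assembling the blocks gives a Jordan form
J =
  [1, 1, 0, 0]
  [0, 1, 1, 0]
  [0, 0, 1, 0]
  [0, 0, 0, 1]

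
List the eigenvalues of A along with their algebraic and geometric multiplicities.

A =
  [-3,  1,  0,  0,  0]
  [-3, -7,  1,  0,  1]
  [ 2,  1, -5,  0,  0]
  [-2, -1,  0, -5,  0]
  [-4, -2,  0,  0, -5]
λ = -5: alg = 5, geom = 3

Step 1 — factor the characteristic polynomial to read off the algebraic multiplicities:
  χ_A(x) = (x + 5)^5

Step 2 — compute geometric multiplicities via the rank-nullity identity g(λ) = n − rank(A − λI):
  rank(A − (-5)·I) = 2, so dim ker(A − (-5)·I) = n − 2 = 3

Summary:
  λ = -5: algebraic multiplicity = 5, geometric multiplicity = 3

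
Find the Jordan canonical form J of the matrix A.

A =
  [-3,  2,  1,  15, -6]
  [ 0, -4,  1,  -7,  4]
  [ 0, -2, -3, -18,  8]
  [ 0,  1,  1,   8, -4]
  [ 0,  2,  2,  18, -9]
J_3(-3) ⊕ J_1(-1) ⊕ J_1(-1)

The characteristic polynomial is
  det(x·I − A) = x^5 + 11*x^4 + 46*x^3 + 90*x^2 + 81*x + 27 = (x + 1)^2*(x + 3)^3

Eigenvalues and multiplicities (the geometric multiplicity of λ is n − rank(A − λI), which equals the number of Jordan blocks for λ):
  λ = -3: algebraic multiplicity = 3, geometric multiplicity = 1
  λ = -1: algebraic multiplicity = 2, geometric multiplicity = 2

Determining the block sizes for each eigenvalue:
  λ = -3: one block (gm = 1), so the single block has size am = 3 → block sizes [3]
  λ = -1: gm = am = 2, so every block has size 1 → block sizes [1, 1]

Assembling the blocks gives a Jordan form
J =
  [-3,  1,  0,  0,  0]
  [ 0, -3,  1,  0,  0]
  [ 0,  0, -3,  0,  0]
  [ 0,  0,  0, -1,  0]
  [ 0,  0,  0,  0, -1]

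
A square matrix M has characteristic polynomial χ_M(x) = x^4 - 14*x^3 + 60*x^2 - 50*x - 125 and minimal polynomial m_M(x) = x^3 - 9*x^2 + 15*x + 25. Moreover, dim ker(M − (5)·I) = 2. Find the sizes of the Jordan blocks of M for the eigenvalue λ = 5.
Block sizes for λ = 5: [2, 1]

Step 1 — from the characteristic polynomial, algebraic multiplicity of λ = 5 is 3. From dim ker(M − (5)·I) = 2, there are exactly 2 Jordan blocks for λ = 5.
Step 2 — from the minimal polynomial, the factor (x − 5)^2 tells us the largest block for λ = 5 has size 2.
Step 3 — with total size 3, 2 blocks, and largest block 2, the block sizes (in nonincreasing order) are [2, 1].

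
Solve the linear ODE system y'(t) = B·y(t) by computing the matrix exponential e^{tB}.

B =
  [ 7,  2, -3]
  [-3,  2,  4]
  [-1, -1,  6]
e^{tB} =
  [t^2*exp(5*t)/2 + 2*t*exp(5*t) + exp(5*t), t^2*exp(5*t)/2 + 2*t*exp(5*t), -t^2*exp(5*t)/2 - 3*t*exp(5*t)]
  [-t^2*exp(5*t)/2 - 3*t*exp(5*t), -t^2*exp(5*t)/2 - 3*t*exp(5*t) + exp(5*t), t^2*exp(5*t)/2 + 4*t*exp(5*t)]
  [-t*exp(5*t), -t*exp(5*t), t*exp(5*t) + exp(5*t)]

Strategy: write B = P · J · P⁻¹ where J is a Jordan canonical form, so e^{tB} = P · e^{tJ} · P⁻¹, and e^{tJ} can be computed block-by-block.

B has Jordan form
J =
  [5, 1, 0]
  [0, 5, 1]
  [0, 0, 5]
(up to reordering of blocks).

Per-block formulas:
  For a 3×3 Jordan block J_3(5): exp(t · J_3(5)) = e^(5t)·(I + t·N + (t^2/2)·N^2), where N is the 3×3 nilpotent shift.

After assembling e^{tJ} and conjugating by P, we get:

e^{tB} =
  [t^2*exp(5*t)/2 + 2*t*exp(5*t) + exp(5*t), t^2*exp(5*t)/2 + 2*t*exp(5*t), -t^2*exp(5*t)/2 - 3*t*exp(5*t)]
  [-t^2*exp(5*t)/2 - 3*t*exp(5*t), -t^2*exp(5*t)/2 - 3*t*exp(5*t) + exp(5*t), t^2*exp(5*t)/2 + 4*t*exp(5*t)]
  [-t*exp(5*t), -t*exp(5*t), t*exp(5*t) + exp(5*t)]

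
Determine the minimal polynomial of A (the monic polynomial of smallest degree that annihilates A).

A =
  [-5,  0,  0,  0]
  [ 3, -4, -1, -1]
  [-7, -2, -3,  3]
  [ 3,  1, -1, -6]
x^3 + 13*x^2 + 56*x + 80

The characteristic polynomial is χ_A(x) = (x + 4)^2*(x + 5)^2, so the eigenvalues are known. The minimal polynomial is
  m_A(x) = Π_λ (x − λ)^{k_λ}
where k_λ is the size of the *largest* Jordan block for λ (equivalently, the smallest k with (A − λI)^k v = 0 for every generalised eigenvector v of λ).

  λ = -5: largest Jordan block has size 1, contributing (x + 5)
  λ = -4: largest Jordan block has size 2, contributing (x + 4)^2

So m_A(x) = (x + 4)^2*(x + 5) = x^3 + 13*x^2 + 56*x + 80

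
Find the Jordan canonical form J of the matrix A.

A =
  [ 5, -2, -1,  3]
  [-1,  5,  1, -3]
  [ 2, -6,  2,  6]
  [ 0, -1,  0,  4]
J_3(4) ⊕ J_1(4)

The characteristic polynomial is
  det(x·I − A) = x^4 - 16*x^3 + 96*x^2 - 256*x + 256 = (x - 4)^4

Eigenvalues and multiplicities (the geometric multiplicity of λ is n − rank(A − λI), which equals the number of Jordan blocks for λ):
  λ = 4: algebraic multiplicity = 4, geometric multiplicity = 2

Determining the block sizes for each eigenvalue:
  λ = 4: with am = 4 and gm = 2, the partition is not yet determined (e.g. several partitions of 4 into 2 parts exist). Let N = A − (4)·I. Computing rank(N^1) = 2, rank(N^2) = 1, rank(N^3) = 0; the number of blocks of size ≥ j is rank(N^{j−1}) − rank(N^j), giving [2, 1, 1]. So we have 1 block(s) of size 3, 1 block(s) of size 1 → block sizes [3, 1]

Assembling the blocks gives a Jordan form
J =
  [4, 1, 0, 0]
  [0, 4, 1, 0]
  [0, 0, 4, 0]
  [0, 0, 0, 4]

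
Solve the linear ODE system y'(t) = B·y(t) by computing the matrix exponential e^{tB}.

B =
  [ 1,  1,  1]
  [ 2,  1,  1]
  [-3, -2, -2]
e^{tB} =
  [t + 1, t, t]
  [t^2/2 + 2*t, t^2/2 + t + 1, t^2/2 + t]
  [-t^2/2 - 3*t, -t^2/2 - 2*t, -t^2/2 - 2*t + 1]

Strategy: write B = P · J · P⁻¹ where J is a Jordan canonical form, so e^{tB} = P · e^{tJ} · P⁻¹, and e^{tJ} can be computed block-by-block.

B has Jordan form
J =
  [0, 1, 0]
  [0, 0, 1]
  [0, 0, 0]
(up to reordering of blocks).

Per-block formulas:
  For a 3×3 Jordan block J_3(0): exp(t · J_3(0)) = e^(0t)·(I + t·N + (t^2/2)·N^2), where N is the 3×3 nilpotent shift.

After assembling e^{tJ} and conjugating by P, we get:

e^{tB} =
  [t + 1, t, t]
  [t^2/2 + 2*t, t^2/2 + t + 1, t^2/2 + t]
  [-t^2/2 - 3*t, -t^2/2 - 2*t, -t^2/2 - 2*t + 1]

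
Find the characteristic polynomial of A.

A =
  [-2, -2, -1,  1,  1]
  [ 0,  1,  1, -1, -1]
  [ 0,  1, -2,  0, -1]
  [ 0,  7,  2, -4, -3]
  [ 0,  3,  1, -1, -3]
x^5 + 10*x^4 + 40*x^3 + 80*x^2 + 80*x + 32

Expanding det(x·I − A) (e.g. by cofactor expansion or by noting that A is similar to its Jordan form J, which has the same characteristic polynomial as A) gives
  χ_A(x) = x^5 + 10*x^4 + 40*x^3 + 80*x^2 + 80*x + 32
which factors as (x + 2)^5. The eigenvalues (with algebraic multiplicities) are λ = -2 with multiplicity 5.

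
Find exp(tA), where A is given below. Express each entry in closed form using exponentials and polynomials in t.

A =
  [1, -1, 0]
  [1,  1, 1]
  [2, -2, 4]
e^{tA} =
  [-t*exp(2*t) + exp(2*t), t^2*exp(2*t) - t*exp(2*t), -t^2*exp(2*t)/2]
  [t*exp(2*t), -t^2*exp(2*t) - t*exp(2*t) + exp(2*t), t^2*exp(2*t)/2 + t*exp(2*t)]
  [2*t*exp(2*t), -2*t^2*exp(2*t) - 2*t*exp(2*t), t^2*exp(2*t) + 2*t*exp(2*t) + exp(2*t)]

Strategy: write A = P · J · P⁻¹ where J is a Jordan canonical form, so e^{tA} = P · e^{tJ} · P⁻¹, and e^{tJ} can be computed block-by-block.

A has Jordan form
J =
  [2, 1, 0]
  [0, 2, 1]
  [0, 0, 2]
(up to reordering of blocks).

Per-block formulas:
  For a 3×3 Jordan block J_3(2): exp(t · J_3(2)) = e^(2t)·(I + t·N + (t^2/2)·N^2), where N is the 3×3 nilpotent shift.

After assembling e^{tJ} and conjugating by P, we get:

e^{tA} =
  [-t*exp(2*t) + exp(2*t), t^2*exp(2*t) - t*exp(2*t), -t^2*exp(2*t)/2]
  [t*exp(2*t), -t^2*exp(2*t) - t*exp(2*t) + exp(2*t), t^2*exp(2*t)/2 + t*exp(2*t)]
  [2*t*exp(2*t), -2*t^2*exp(2*t) - 2*t*exp(2*t), t^2*exp(2*t) + 2*t*exp(2*t) + exp(2*t)]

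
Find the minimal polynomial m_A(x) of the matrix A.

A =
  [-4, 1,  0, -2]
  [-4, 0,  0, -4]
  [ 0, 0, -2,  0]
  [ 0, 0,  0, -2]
x^2 + 4*x + 4

The characteristic polynomial is χ_A(x) = (x + 2)^4, so the eigenvalues are known. The minimal polynomial is
  m_A(x) = Π_λ (x − λ)^{k_λ}
where k_λ is the size of the *largest* Jordan block for λ (equivalently, the smallest k with (A − λI)^k v = 0 for every generalised eigenvector v of λ).

  λ = -2: largest Jordan block has size 2, contributing (x + 2)^2

So m_A(x) = (x + 2)^2 = x^2 + 4*x + 4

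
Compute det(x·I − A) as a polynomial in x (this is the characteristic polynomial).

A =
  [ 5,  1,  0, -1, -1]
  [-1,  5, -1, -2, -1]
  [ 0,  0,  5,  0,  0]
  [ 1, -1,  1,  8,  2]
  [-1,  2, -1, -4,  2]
x^5 - 25*x^4 + 250*x^3 - 1250*x^2 + 3125*x - 3125

Expanding det(x·I − A) (e.g. by cofactor expansion or by noting that A is similar to its Jordan form J, which has the same characteristic polynomial as A) gives
  χ_A(x) = x^5 - 25*x^4 + 250*x^3 - 1250*x^2 + 3125*x - 3125
which factors as (x - 5)^5. The eigenvalues (with algebraic multiplicities) are λ = 5 with multiplicity 5.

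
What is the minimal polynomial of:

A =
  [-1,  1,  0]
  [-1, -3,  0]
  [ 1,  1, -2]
x^2 + 4*x + 4

The characteristic polynomial is χ_A(x) = (x + 2)^3, so the eigenvalues are known. The minimal polynomial is
  m_A(x) = Π_λ (x − λ)^{k_λ}
where k_λ is the size of the *largest* Jordan block for λ (equivalently, the smallest k with (A − λI)^k v = 0 for every generalised eigenvector v of λ).

  λ = -2: largest Jordan block has size 2, contributing (x + 2)^2

So m_A(x) = (x + 2)^2 = x^2 + 4*x + 4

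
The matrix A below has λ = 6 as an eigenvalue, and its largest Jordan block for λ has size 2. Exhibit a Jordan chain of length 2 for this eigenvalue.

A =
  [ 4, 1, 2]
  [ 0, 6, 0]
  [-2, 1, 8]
A Jordan chain for λ = 6 of length 2:
v_1 = (-2, 0, -2)ᵀ
v_2 = (1, 0, 0)ᵀ

Let N = A − (6)·I. We want v_2 with N^2 v_2 = 0 but N^1 v_2 ≠ 0; then v_{j-1} := N · v_j for j = 2, …, 2.

Pick v_2 = (1, 0, 0)ᵀ.
Then v_1 = N · v_2 = (-2, 0, -2)ᵀ.

Sanity check: (A − (6)·I) v_1 = (0, 0, 0)ᵀ = 0. ✓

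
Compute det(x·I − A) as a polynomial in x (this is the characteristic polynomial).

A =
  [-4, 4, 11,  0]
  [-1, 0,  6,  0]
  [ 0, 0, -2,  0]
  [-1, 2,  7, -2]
x^4 + 8*x^3 + 24*x^2 + 32*x + 16

Expanding det(x·I − A) (e.g. by cofactor expansion or by noting that A is similar to its Jordan form J, which has the same characteristic polynomial as A) gives
  χ_A(x) = x^4 + 8*x^3 + 24*x^2 + 32*x + 16
which factors as (x + 2)^4. The eigenvalues (with algebraic multiplicities) are λ = -2 with multiplicity 4.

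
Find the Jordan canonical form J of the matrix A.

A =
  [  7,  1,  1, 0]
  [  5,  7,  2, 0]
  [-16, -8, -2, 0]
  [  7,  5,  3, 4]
J_3(4) ⊕ J_1(4)

The characteristic polynomial is
  det(x·I − A) = x^4 - 16*x^3 + 96*x^2 - 256*x + 256 = (x - 4)^4

Eigenvalues and multiplicities (the geometric multiplicity of λ is n − rank(A − λI), which equals the number of Jordan blocks for λ):
  λ = 4: algebraic multiplicity = 4, geometric multiplicity = 2

Determining the block sizes for each eigenvalue:
  λ = 4: with am = 4 and gm = 2, the partition is not yet determined (e.g. several partitions of 4 into 2 parts exist). Let N = A − (4)·I. Computing rank(N^1) = 2, rank(N^2) = 1, rank(N^3) = 0; the number of blocks of size ≥ j is rank(N^{j−1}) − rank(N^j), giving [2, 1, 1]. So we have 1 block(s) of size 3, 1 block(s) of size 1 → block sizes [3, 1]

Assembling the blocks gives a Jordan form
J =
  [4, 1, 0, 0]
  [0, 4, 1, 0]
  [0, 0, 4, 0]
  [0, 0, 0, 4]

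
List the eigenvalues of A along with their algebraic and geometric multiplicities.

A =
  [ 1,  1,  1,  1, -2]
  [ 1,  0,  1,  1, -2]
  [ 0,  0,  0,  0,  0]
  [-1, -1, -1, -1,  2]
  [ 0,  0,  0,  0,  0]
λ = 0: alg = 5, geom = 3

Step 1 — factor the characteristic polynomial to read off the algebraic multiplicities:
  χ_A(x) = x^5

Step 2 — compute geometric multiplicities via the rank-nullity identity g(λ) = n − rank(A − λI):
  rank(A − (0)·I) = 2, so dim ker(A − (0)·I) = n − 2 = 3

Summary:
  λ = 0: algebraic multiplicity = 5, geometric multiplicity = 3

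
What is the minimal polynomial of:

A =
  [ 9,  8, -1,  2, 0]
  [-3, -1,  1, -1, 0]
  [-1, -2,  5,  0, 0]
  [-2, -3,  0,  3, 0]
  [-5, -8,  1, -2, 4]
x^3 - 12*x^2 + 48*x - 64

The characteristic polynomial is χ_A(x) = (x - 4)^5, so the eigenvalues are known. The minimal polynomial is
  m_A(x) = Π_λ (x − λ)^{k_λ}
where k_λ is the size of the *largest* Jordan block for λ (equivalently, the smallest k with (A − λI)^k v = 0 for every generalised eigenvector v of λ).

  λ = 4: largest Jordan block has size 3, contributing (x − 4)^3

So m_A(x) = (x - 4)^3 = x^3 - 12*x^2 + 48*x - 64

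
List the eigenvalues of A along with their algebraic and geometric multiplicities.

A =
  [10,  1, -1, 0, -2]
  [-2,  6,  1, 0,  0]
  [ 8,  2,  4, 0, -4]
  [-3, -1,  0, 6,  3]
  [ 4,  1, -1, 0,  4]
λ = 6: alg = 5, geom = 2

Step 1 — factor the characteristic polynomial to read off the algebraic multiplicities:
  χ_A(x) = (x - 6)^5

Step 2 — compute geometric multiplicities via the rank-nullity identity g(λ) = n − rank(A − λI):
  rank(A − (6)·I) = 3, so dim ker(A − (6)·I) = n − 3 = 2

Summary:
  λ = 6: algebraic multiplicity = 5, geometric multiplicity = 2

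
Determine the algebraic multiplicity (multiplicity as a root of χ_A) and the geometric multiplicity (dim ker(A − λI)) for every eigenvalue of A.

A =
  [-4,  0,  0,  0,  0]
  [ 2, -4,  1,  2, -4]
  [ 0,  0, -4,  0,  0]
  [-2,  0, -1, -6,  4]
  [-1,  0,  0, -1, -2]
λ = -4: alg = 5, geom = 3

Step 1 — factor the characteristic polynomial to read off the algebraic multiplicities:
  χ_A(x) = (x + 4)^5

Step 2 — compute geometric multiplicities via the rank-nullity identity g(λ) = n − rank(A − λI):
  rank(A − (-4)·I) = 2, so dim ker(A − (-4)·I) = n − 2 = 3

Summary:
  λ = -4: algebraic multiplicity = 5, geometric multiplicity = 3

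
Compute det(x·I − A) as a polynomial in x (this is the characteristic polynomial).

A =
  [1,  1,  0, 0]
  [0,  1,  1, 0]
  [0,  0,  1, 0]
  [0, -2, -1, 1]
x^4 - 4*x^3 + 6*x^2 - 4*x + 1

Expanding det(x·I − A) (e.g. by cofactor expansion or by noting that A is similar to its Jordan form J, which has the same characteristic polynomial as A) gives
  χ_A(x) = x^4 - 4*x^3 + 6*x^2 - 4*x + 1
which factors as (x - 1)^4. The eigenvalues (with algebraic multiplicities) are λ = 1 with multiplicity 4.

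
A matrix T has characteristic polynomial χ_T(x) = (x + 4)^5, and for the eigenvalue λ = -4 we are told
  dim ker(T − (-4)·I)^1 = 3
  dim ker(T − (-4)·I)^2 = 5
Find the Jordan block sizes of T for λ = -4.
Block sizes for λ = -4: [2, 2, 1]

From the dimensions of kernels of powers, the number of Jordan blocks of size at least j is d_j − d_{j−1} where d_j = dim ker(N^j) (with d_0 = 0). Computing the differences gives [3, 2].
The number of blocks of size exactly k is (#blocks of size ≥ k) − (#blocks of size ≥ k + 1), so the partition is: 1 block(s) of size 1, 2 block(s) of size 2.
In nonincreasing order the block sizes are [2, 2, 1].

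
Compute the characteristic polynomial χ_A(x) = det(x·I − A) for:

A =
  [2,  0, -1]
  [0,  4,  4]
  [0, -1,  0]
x^3 - 6*x^2 + 12*x - 8

Expanding det(x·I − A) (e.g. by cofactor expansion or by noting that A is similar to its Jordan form J, which has the same characteristic polynomial as A) gives
  χ_A(x) = x^3 - 6*x^2 + 12*x - 8
which factors as (x - 2)^3. The eigenvalues (with algebraic multiplicities) are λ = 2 with multiplicity 3.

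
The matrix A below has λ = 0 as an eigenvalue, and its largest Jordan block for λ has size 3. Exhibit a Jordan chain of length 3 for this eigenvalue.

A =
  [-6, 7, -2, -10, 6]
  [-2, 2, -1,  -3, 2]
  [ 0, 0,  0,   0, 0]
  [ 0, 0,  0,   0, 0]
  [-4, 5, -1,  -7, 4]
A Jordan chain for λ = 0 of length 3:
v_1 = (-2, 0, 0, 0, -2)ᵀ
v_2 = (-6, -2, 0, 0, -4)ᵀ
v_3 = (1, 0, 0, 0, 0)ᵀ

Let N = A − (0)·I. We want v_3 with N^3 v_3 = 0 but N^2 v_3 ≠ 0; then v_{j-1} := N · v_j for j = 3, …, 2.

Pick v_3 = (1, 0, 0, 0, 0)ᵀ.
Then v_2 = N · v_3 = (-6, -2, 0, 0, -4)ᵀ.
Then v_1 = N · v_2 = (-2, 0, 0, 0, -2)ᵀ.

Sanity check: (A − (0)·I) v_1 = (0, 0, 0, 0, 0)ᵀ = 0. ✓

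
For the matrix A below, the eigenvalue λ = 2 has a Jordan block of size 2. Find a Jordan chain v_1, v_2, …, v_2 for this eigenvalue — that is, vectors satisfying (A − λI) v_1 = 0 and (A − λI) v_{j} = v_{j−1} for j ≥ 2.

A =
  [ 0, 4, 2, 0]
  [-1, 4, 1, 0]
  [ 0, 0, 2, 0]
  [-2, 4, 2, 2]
A Jordan chain for λ = 2 of length 2:
v_1 = (-2, -1, 0, -2)ᵀ
v_2 = (1, 0, 0, 0)ᵀ

Let N = A − (2)·I. We want v_2 with N^2 v_2 = 0 but N^1 v_2 ≠ 0; then v_{j-1} := N · v_j for j = 2, …, 2.

Pick v_2 = (1, 0, 0, 0)ᵀ.
Then v_1 = N · v_2 = (-2, -1, 0, -2)ᵀ.

Sanity check: (A − (2)·I) v_1 = (0, 0, 0, 0)ᵀ = 0. ✓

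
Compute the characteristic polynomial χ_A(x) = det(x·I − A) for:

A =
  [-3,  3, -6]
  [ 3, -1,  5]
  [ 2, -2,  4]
x^3

Expanding det(x·I − A) (e.g. by cofactor expansion or by noting that A is similar to its Jordan form J, which has the same characteristic polynomial as A) gives
  χ_A(x) = x^3
which factors as x^3. The eigenvalues (with algebraic multiplicities) are λ = 0 with multiplicity 3.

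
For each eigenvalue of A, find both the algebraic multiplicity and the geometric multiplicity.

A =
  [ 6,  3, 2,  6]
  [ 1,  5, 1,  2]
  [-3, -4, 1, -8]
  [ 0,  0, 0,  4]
λ = 4: alg = 4, geom = 2

Step 1 — factor the characteristic polynomial to read off the algebraic multiplicities:
  χ_A(x) = (x - 4)^4

Step 2 — compute geometric multiplicities via the rank-nullity identity g(λ) = n − rank(A − λI):
  rank(A − (4)·I) = 2, so dim ker(A − (4)·I) = n − 2 = 2

Summary:
  λ = 4: algebraic multiplicity = 4, geometric multiplicity = 2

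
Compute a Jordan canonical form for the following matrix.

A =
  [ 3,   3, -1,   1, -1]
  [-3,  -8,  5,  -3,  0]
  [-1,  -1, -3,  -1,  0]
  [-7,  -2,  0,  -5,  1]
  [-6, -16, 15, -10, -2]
J_3(-5) ⊕ J_2(0)

The characteristic polynomial is
  det(x·I − A) = x^5 + 15*x^4 + 75*x^3 + 125*x^2 = x^2*(x + 5)^3

Eigenvalues and multiplicities (the geometric multiplicity of λ is n − rank(A − λI), which equals the number of Jordan blocks for λ):
  λ = -5: algebraic multiplicity = 3, geometric multiplicity = 1
  λ = 0: algebraic multiplicity = 2, geometric multiplicity = 1

Determining the block sizes for each eigenvalue:
  λ = -5: one block (gm = 1), so the single block has size am = 3 → block sizes [3]
  λ = 0: one block (gm = 1), so the single block has size am = 2 → block sizes [2]

Assembling the blocks gives a Jordan form
J =
  [-5,  1,  0, 0, 0]
  [ 0, -5,  1, 0, 0]
  [ 0,  0, -5, 0, 0]
  [ 0,  0,  0, 0, 1]
  [ 0,  0,  0, 0, 0]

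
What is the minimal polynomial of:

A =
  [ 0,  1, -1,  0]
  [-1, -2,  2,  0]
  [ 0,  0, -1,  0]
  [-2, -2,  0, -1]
x^3 + 3*x^2 + 3*x + 1

The characteristic polynomial is χ_A(x) = (x + 1)^4, so the eigenvalues are known. The minimal polynomial is
  m_A(x) = Π_λ (x − λ)^{k_λ}
where k_λ is the size of the *largest* Jordan block for λ (equivalently, the smallest k with (A − λI)^k v = 0 for every generalised eigenvector v of λ).

  λ = -1: largest Jordan block has size 3, contributing (x + 1)^3

So m_A(x) = (x + 1)^3 = x^3 + 3*x^2 + 3*x + 1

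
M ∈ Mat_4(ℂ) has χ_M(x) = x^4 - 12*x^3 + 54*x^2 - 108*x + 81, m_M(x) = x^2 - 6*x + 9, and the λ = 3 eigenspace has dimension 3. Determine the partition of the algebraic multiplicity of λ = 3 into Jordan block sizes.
Block sizes for λ = 3: [2, 1, 1]

Step 1 — from the characteristic polynomial, algebraic multiplicity of λ = 3 is 4. From dim ker(M − (3)·I) = 3, there are exactly 3 Jordan blocks for λ = 3.
Step 2 — from the minimal polynomial, the factor (x − 3)^2 tells us the largest block for λ = 3 has size 2.
Step 3 — with total size 4, 3 blocks, and largest block 2, the block sizes (in nonincreasing order) are [2, 1, 1].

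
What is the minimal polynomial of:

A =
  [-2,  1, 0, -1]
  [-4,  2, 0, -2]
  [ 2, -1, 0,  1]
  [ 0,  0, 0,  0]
x^2

The characteristic polynomial is χ_A(x) = x^4, so the eigenvalues are known. The minimal polynomial is
  m_A(x) = Π_λ (x − λ)^{k_λ}
where k_λ is the size of the *largest* Jordan block for λ (equivalently, the smallest k with (A − λI)^k v = 0 for every generalised eigenvector v of λ).

  λ = 0: largest Jordan block has size 2, contributing (x − 0)^2

So m_A(x) = x^2 = x^2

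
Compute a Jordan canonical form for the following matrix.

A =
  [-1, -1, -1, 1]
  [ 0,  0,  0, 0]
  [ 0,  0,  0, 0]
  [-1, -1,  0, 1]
J_3(0) ⊕ J_1(0)

The characteristic polynomial is
  det(x·I − A) = x^4

Eigenvalues and multiplicities (the geometric multiplicity of λ is n − rank(A − λI), which equals the number of Jordan blocks for λ):
  λ = 0: algebraic multiplicity = 4, geometric multiplicity = 2

Determining the block sizes for each eigenvalue:
  λ = 0: with am = 4 and gm = 2, the partition is not yet determined (e.g. several partitions of 4 into 2 parts exist). Let N = A − (0)·I. Computing rank(N^1) = 2, rank(N^2) = 1, rank(N^3) = 0; the number of blocks of size ≥ j is rank(N^{j−1}) − rank(N^j), giving [2, 1, 1]. So we have 1 block(s) of size 3, 1 block(s) of size 1 → block sizes [3, 1]

Assembling the blocks gives a Jordan form
J =
  [0, 1, 0, 0]
  [0, 0, 1, 0]
  [0, 0, 0, 0]
  [0, 0, 0, 0]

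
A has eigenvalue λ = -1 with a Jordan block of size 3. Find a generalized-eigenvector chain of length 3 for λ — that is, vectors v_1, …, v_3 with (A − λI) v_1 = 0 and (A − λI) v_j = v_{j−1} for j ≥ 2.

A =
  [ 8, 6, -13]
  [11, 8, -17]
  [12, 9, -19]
A Jordan chain for λ = -1 of length 3:
v_1 = (-9, -6, -9)ᵀ
v_2 = (9, 11, 12)ᵀ
v_3 = (1, 0, 0)ᵀ

Let N = A − (-1)·I. We want v_3 with N^3 v_3 = 0 but N^2 v_3 ≠ 0; then v_{j-1} := N · v_j for j = 3, …, 2.

Pick v_3 = (1, 0, 0)ᵀ.
Then v_2 = N · v_3 = (9, 11, 12)ᵀ.
Then v_1 = N · v_2 = (-9, -6, -9)ᵀ.

Sanity check: (A − (-1)·I) v_1 = (0, 0, 0)ᵀ = 0. ✓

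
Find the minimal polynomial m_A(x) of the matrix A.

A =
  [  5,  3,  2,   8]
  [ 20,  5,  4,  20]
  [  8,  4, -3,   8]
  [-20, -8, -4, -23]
x^3 + 13*x^2 + 55*x + 75

The characteristic polynomial is χ_A(x) = (x + 3)^2*(x + 5)^2, so the eigenvalues are known. The minimal polynomial is
  m_A(x) = Π_λ (x − λ)^{k_λ}
where k_λ is the size of the *largest* Jordan block for λ (equivalently, the smallest k with (A − λI)^k v = 0 for every generalised eigenvector v of λ).

  λ = -5: largest Jordan block has size 2, contributing (x + 5)^2
  λ = -3: largest Jordan block has size 1, contributing (x + 3)

So m_A(x) = (x + 3)*(x + 5)^2 = x^3 + 13*x^2 + 55*x + 75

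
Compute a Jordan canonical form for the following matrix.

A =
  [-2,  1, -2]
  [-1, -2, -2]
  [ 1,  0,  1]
J_3(-1)

The characteristic polynomial is
  det(x·I − A) = x^3 + 3*x^2 + 3*x + 1 = (x + 1)^3

Eigenvalues and multiplicities (the geometric multiplicity of λ is n − rank(A − λI), which equals the number of Jordan blocks for λ):
  λ = -1: algebraic multiplicity = 3, geometric multiplicity = 1

Determining the block sizes for each eigenvalue:
  λ = -1: one block (gm = 1), so the single block has size am = 3 → block sizes [3]

Assembling the blocks gives a Jordan form
J =
  [-1,  1,  0]
  [ 0, -1,  1]
  [ 0,  0, -1]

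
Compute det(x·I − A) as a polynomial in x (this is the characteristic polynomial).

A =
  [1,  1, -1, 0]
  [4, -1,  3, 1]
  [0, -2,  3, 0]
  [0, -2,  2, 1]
x^4 - 4*x^3 + 6*x^2 - 4*x + 1

Expanding det(x·I − A) (e.g. by cofactor expansion or by noting that A is similar to its Jordan form J, which has the same characteristic polynomial as A) gives
  χ_A(x) = x^4 - 4*x^3 + 6*x^2 - 4*x + 1
which factors as (x - 1)^4. The eigenvalues (with algebraic multiplicities) are λ = 1 with multiplicity 4.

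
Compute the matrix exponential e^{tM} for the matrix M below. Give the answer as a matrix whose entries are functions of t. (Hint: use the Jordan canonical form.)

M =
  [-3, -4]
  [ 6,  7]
e^{tM} =
  [-2*exp(3*t) + 3*exp(t), -2*exp(3*t) + 2*exp(t)]
  [3*exp(3*t) - 3*exp(t), 3*exp(3*t) - 2*exp(t)]

Strategy: write M = P · J · P⁻¹ where J is a Jordan canonical form, so e^{tM} = P · e^{tJ} · P⁻¹, and e^{tJ} can be computed block-by-block.

M has Jordan form
J =
  [1, 0]
  [0, 3]
(up to reordering of blocks).

Per-block formulas:
  For a 1×1 block at λ = 3: exp(t · [3]) = [e^(3t)].
  For a 1×1 block at λ = 1: exp(t · [1]) = [e^(1t)].

After assembling e^{tJ} and conjugating by P, we get:

e^{tM} =
  [-2*exp(3*t) + 3*exp(t), -2*exp(3*t) + 2*exp(t)]
  [3*exp(3*t) - 3*exp(t), 3*exp(3*t) - 2*exp(t)]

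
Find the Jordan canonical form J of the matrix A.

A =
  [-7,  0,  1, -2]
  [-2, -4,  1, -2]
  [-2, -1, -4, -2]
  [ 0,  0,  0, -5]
J_3(-5) ⊕ J_1(-5)

The characteristic polynomial is
  det(x·I − A) = x^4 + 20*x^3 + 150*x^2 + 500*x + 625 = (x + 5)^4

Eigenvalues and multiplicities (the geometric multiplicity of λ is n − rank(A − λI), which equals the number of Jordan blocks for λ):
  λ = -5: algebraic multiplicity = 4, geometric multiplicity = 2

Determining the block sizes for each eigenvalue:
  λ = -5: with am = 4 and gm = 2, the partition is not yet determined (e.g. several partitions of 4 into 2 parts exist). Let N = A − (-5)·I. Computing rank(N^1) = 2, rank(N^2) = 1, rank(N^3) = 0; the number of blocks of size ≥ j is rank(N^{j−1}) − rank(N^j), giving [2, 1, 1]. So we have 1 block(s) of size 3, 1 block(s) of size 1 → block sizes [3, 1]

Assembling the blocks gives a Jordan form
J =
  [-5,  1,  0,  0]
  [ 0, -5,  1,  0]
  [ 0,  0, -5,  0]
  [ 0,  0,  0, -5]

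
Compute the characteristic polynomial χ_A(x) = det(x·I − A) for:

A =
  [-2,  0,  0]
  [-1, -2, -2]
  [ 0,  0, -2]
x^3 + 6*x^2 + 12*x + 8

Expanding det(x·I − A) (e.g. by cofactor expansion or by noting that A is similar to its Jordan form J, which has the same characteristic polynomial as A) gives
  χ_A(x) = x^3 + 6*x^2 + 12*x + 8
which factors as (x + 2)^3. The eigenvalues (with algebraic multiplicities) are λ = -2 with multiplicity 3.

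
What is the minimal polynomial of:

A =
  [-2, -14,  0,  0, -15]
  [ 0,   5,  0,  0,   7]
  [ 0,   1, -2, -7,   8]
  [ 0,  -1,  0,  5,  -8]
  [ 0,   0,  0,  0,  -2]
x^4 - 6*x^3 - 11*x^2 + 60*x + 100

The characteristic polynomial is χ_A(x) = (x - 5)^2*(x + 2)^3, so the eigenvalues are known. The minimal polynomial is
  m_A(x) = Π_λ (x − λ)^{k_λ}
where k_λ is the size of the *largest* Jordan block for λ (equivalently, the smallest k with (A − λI)^k v = 0 for every generalised eigenvector v of λ).

  λ = -2: largest Jordan block has size 2, contributing (x + 2)^2
  λ = 5: largest Jordan block has size 2, contributing (x − 5)^2

So m_A(x) = (x - 5)^2*(x + 2)^2 = x^4 - 6*x^3 - 11*x^2 + 60*x + 100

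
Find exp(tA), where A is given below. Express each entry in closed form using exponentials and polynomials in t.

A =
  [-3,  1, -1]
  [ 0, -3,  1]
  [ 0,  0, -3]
e^{tA} =
  [exp(-3*t), t*exp(-3*t), t^2*exp(-3*t)/2 - t*exp(-3*t)]
  [0, exp(-3*t), t*exp(-3*t)]
  [0, 0, exp(-3*t)]

Strategy: write A = P · J · P⁻¹ where J is a Jordan canonical form, so e^{tA} = P · e^{tJ} · P⁻¹, and e^{tJ} can be computed block-by-block.

A has Jordan form
J =
  [-3,  1,  0]
  [ 0, -3,  1]
  [ 0,  0, -3]
(up to reordering of blocks).

Per-block formulas:
  For a 3×3 Jordan block J_3(-3): exp(t · J_3(-3)) = e^(-3t)·(I + t·N + (t^2/2)·N^2), where N is the 3×3 nilpotent shift.

After assembling e^{tJ} and conjugating by P, we get:

e^{tA} =
  [exp(-3*t), t*exp(-3*t), t^2*exp(-3*t)/2 - t*exp(-3*t)]
  [0, exp(-3*t), t*exp(-3*t)]
  [0, 0, exp(-3*t)]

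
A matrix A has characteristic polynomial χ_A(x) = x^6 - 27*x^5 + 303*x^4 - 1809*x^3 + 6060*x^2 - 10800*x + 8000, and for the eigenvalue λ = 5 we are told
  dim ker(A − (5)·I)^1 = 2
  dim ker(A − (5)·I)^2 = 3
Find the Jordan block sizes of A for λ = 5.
Block sizes for λ = 5: [2, 1]

From the dimensions of kernels of powers, the number of Jordan blocks of size at least j is d_j − d_{j−1} where d_j = dim ker(N^j) (with d_0 = 0). Computing the differences gives [2, 1].
The number of blocks of size exactly k is (#blocks of size ≥ k) − (#blocks of size ≥ k + 1), so the partition is: 1 block(s) of size 1, 1 block(s) of size 2.
In nonincreasing order the block sizes are [2, 1].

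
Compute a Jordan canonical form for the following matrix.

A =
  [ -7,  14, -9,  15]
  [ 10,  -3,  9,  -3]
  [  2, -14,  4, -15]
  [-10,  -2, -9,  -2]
J_1(-5) ⊕ J_1(-5) ⊕ J_2(1)

The characteristic polynomial is
  det(x·I − A) = x^4 + 8*x^3 + 6*x^2 - 40*x + 25 = (x - 1)^2*(x + 5)^2

Eigenvalues and multiplicities (the geometric multiplicity of λ is n − rank(A − λI), which equals the number of Jordan blocks for λ):
  λ = -5: algebraic multiplicity = 2, geometric multiplicity = 2
  λ = 1: algebraic multiplicity = 2, geometric multiplicity = 1

Determining the block sizes for each eigenvalue:
  λ = -5: gm = am = 2, so every block has size 1 → block sizes [1, 1]
  λ = 1: one block (gm = 1), so the single block has size am = 2 → block sizes [2]

Assembling the blocks gives a Jordan form
J =
  [-5,  0, 0, 0]
  [ 0, -5, 0, 0]
  [ 0,  0, 1, 1]
  [ 0,  0, 0, 1]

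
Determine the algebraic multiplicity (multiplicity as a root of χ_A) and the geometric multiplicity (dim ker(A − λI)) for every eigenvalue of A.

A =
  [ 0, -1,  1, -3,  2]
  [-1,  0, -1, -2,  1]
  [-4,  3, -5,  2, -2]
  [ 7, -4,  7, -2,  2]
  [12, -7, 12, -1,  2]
λ = -1: alg = 5, geom = 2

Step 1 — factor the characteristic polynomial to read off the algebraic multiplicities:
  χ_A(x) = (x + 1)^5

Step 2 — compute geometric multiplicities via the rank-nullity identity g(λ) = n − rank(A − λI):
  rank(A − (-1)·I) = 3, so dim ker(A − (-1)·I) = n − 3 = 2

Summary:
  λ = -1: algebraic multiplicity = 5, geometric multiplicity = 2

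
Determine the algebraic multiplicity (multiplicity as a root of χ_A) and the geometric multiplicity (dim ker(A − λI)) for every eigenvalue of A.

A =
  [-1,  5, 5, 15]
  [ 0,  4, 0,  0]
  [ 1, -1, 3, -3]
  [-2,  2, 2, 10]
λ = 4: alg = 4, geom = 3

Step 1 — factor the characteristic polynomial to read off the algebraic multiplicities:
  χ_A(x) = (x - 4)^4

Step 2 — compute geometric multiplicities via the rank-nullity identity g(λ) = n − rank(A − λI):
  rank(A − (4)·I) = 1, so dim ker(A − (4)·I) = n − 1 = 3

Summary:
  λ = 4: algebraic multiplicity = 4, geometric multiplicity = 3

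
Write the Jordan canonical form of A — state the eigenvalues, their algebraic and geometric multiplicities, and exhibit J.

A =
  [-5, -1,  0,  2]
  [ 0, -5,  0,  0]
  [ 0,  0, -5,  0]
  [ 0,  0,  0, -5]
J_2(-5) ⊕ J_1(-5) ⊕ J_1(-5)

The characteristic polynomial is
  det(x·I − A) = x^4 + 20*x^3 + 150*x^2 + 500*x + 625 = (x + 5)^4

Eigenvalues and multiplicities (the geometric multiplicity of λ is n − rank(A − λI), which equals the number of Jordan blocks for λ):
  λ = -5: algebraic multiplicity = 4, geometric multiplicity = 3

Determining the block sizes for each eigenvalue:
  λ = -5: 3 blocks summing to 4 forces exactly one block of size 2 and the rest size 1 → block sizes [2, 1, 1]

Assembling the blocks gives a Jordan form
J =
  [-5,  1,  0,  0]
  [ 0, -5,  0,  0]
  [ 0,  0, -5,  0]
  [ 0,  0,  0, -5]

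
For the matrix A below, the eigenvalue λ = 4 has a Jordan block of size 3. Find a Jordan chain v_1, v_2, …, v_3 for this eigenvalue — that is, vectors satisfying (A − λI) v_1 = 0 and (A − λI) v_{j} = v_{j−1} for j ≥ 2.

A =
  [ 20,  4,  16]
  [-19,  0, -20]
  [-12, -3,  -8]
A Jordan chain for λ = 4 of length 3:
v_1 = (-12, 12, 9)ᵀ
v_2 = (16, -19, -12)ᵀ
v_3 = (1, 0, 0)ᵀ

Let N = A − (4)·I. We want v_3 with N^3 v_3 = 0 but N^2 v_3 ≠ 0; then v_{j-1} := N · v_j for j = 3, …, 2.

Pick v_3 = (1, 0, 0)ᵀ.
Then v_2 = N · v_3 = (16, -19, -12)ᵀ.
Then v_1 = N · v_2 = (-12, 12, 9)ᵀ.

Sanity check: (A − (4)·I) v_1 = (0, 0, 0)ᵀ = 0. ✓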